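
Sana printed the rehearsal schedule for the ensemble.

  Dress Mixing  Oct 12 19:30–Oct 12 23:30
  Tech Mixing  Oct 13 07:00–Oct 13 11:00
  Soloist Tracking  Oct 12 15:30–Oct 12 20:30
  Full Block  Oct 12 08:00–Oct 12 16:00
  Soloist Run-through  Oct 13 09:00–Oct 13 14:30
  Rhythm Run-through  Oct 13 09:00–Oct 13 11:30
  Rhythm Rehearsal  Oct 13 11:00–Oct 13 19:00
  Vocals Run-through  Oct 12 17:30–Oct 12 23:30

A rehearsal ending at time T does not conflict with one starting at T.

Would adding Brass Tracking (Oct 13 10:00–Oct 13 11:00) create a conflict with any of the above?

Yes — it overlaps Rhythm Run-through, Soloist Run-through, Tech Mixing

Full Block: ends Oct 12 16:00 at or before Brass Tracking starts Oct 13 10:00 → clear.
Soloist Tracking: ends Oct 12 20:30 at or before Brass Tracking starts Oct 13 10:00 → clear.
Vocals Run-through: ends Oct 12 23:30 at or before Brass Tracking starts Oct 13 10:00 → clear.
Dress Mixing: ends Oct 12 23:30 at or before Brass Tracking starts Oct 13 10:00 → clear.
Tech Mixing: starts Oct 13 07:00 before Brass Tracking ends Oct 13 11:00, and ends Oct 13 11:00 after Brass Tracking starts Oct 13 10:00 → overlap.
Soloist Run-through: starts Oct 13 09:00 before Brass Tracking ends Oct 13 11:00, and ends Oct 13 14:30 after Brass Tracking starts Oct 13 10:00 → overlap.
Rhythm Run-through: starts Oct 13 09:00 before Brass Tracking ends Oct 13 11:00, and ends Oct 13 11:30 after Brass Tracking starts Oct 13 10:00 → overlap.
Rhythm Rehearsal: starts Oct 13 11:00 at or after Brass Tracking ends Oct 13 11:00 → clear.
Brass Tracking overlaps Soloist Run-through, Tech Mixing, Rhythm Run-through.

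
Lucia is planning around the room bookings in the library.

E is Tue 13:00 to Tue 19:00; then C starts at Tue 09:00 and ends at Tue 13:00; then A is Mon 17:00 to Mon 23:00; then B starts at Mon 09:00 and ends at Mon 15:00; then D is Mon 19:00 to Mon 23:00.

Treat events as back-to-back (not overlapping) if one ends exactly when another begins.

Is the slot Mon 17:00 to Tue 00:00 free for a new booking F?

B: ends Mon 15:00 at or before F starts Mon 17:00 → clear.
A: starts Mon 17:00 before F ends Tue 00:00, and ends Mon 23:00 after F starts Mon 17:00 → overlap.
D: starts Mon 19:00 before F ends Tue 00:00, and ends Mon 23:00 after F starts Mon 17:00 → overlap.
C: starts Tue 09:00 at or after F ends Tue 00:00 → clear.
E: starts Tue 13:00 at or after F ends Tue 00:00 → clear.
F overlaps A, D.

No — it overlaps A, D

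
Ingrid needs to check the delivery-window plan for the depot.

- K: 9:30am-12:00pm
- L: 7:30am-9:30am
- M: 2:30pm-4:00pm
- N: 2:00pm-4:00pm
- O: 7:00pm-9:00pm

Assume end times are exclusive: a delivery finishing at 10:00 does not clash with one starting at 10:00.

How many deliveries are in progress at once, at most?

Walk through starts and ends in time order (an end at T is processed before a start at T):
7:30am start L → 1
9:30am end L → 0
9:30am start K → 1
12:00pm end K → 0
2:00pm start N → 1
2:30pm start M → 2
4:00pm end M → 1
4:00pm end N → 0
7:00pm start O → 1
9:00pm end O → 0
Peak is 2, at 2:30pm (M, N).

2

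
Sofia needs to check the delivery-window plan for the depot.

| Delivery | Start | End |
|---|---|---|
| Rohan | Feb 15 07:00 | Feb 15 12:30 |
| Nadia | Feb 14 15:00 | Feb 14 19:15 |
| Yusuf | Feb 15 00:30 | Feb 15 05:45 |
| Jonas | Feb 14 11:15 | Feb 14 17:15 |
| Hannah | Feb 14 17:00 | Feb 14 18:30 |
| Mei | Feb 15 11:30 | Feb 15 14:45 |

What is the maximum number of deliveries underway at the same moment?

Sort all start/end points and keep a running count:
Feb 14 11:15 start Jonas → 1
Feb 14 15:00 start Nadia → 2
Feb 14 17:00 start Hannah → 3
Feb 14 17:15 end Jonas → 2
Feb 14 18:30 end Hannah → 1
Feb 14 19:15 end Nadia → 0
Feb 15 00:30 start Yusuf → 1
Feb 15 05:45 end Yusuf → 0
Feb 15 07:00 start Rohan → 1
Feb 15 11:30 start Mei → 2
Feb 15 12:30 end Rohan → 1
Feb 15 14:45 end Mei → 0
Peak is 3, at Feb 14 17:00 (Hannah, Jonas, Nadia).

3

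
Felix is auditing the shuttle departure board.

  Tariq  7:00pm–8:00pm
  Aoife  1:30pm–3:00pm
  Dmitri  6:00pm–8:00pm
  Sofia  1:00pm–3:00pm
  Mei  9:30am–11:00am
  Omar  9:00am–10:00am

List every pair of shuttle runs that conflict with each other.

Aoife & Sofia, Dmitri & Tariq, Mei & Omar

Check each pair: they overlap iff neither finishes before the other starts.
Sorted by start: Omar, Mei, Sofia, Aoife, Dmitri, Tariq.
Mei starts before Omar ends → Omar and Mei overlap.
Sofia starts after Omar ends, so nothing later overlaps Omar either.
Sofia starts after Mei ends, so nothing later overlaps Mei either.
Aoife starts before Sofia ends → Sofia and Aoife overlap.
Dmitri starts after Sofia ends, so nothing later overlaps Sofia either.
Dmitri starts after Aoife ends, so nothing later overlaps Aoife either.
Tariq starts before Dmitri ends → Dmitri and Tariq overlap.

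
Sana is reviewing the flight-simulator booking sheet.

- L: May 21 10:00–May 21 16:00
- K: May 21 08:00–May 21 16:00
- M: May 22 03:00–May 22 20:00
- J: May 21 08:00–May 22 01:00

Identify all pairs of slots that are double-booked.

J & K, J & L, K & L

Sorted by start: J, K, L, M.
K starts before J ends → J and K overlap.
L starts before J ends → J and L overlap.
M starts after J ends.
L starts before K ends → K and L overlap.
M starts after K ends.
M starts after L ends.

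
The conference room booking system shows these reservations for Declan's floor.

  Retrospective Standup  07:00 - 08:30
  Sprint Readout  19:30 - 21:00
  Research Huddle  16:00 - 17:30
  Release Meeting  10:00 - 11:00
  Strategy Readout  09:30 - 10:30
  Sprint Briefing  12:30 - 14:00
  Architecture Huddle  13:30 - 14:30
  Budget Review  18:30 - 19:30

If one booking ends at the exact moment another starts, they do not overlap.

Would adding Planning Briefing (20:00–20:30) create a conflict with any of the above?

Retrospective Standup: ends 08:30 at or before Planning Briefing starts 20:00 → clear.
Strategy Readout: ends 10:30 at or before Planning Briefing starts 20:00 → clear.
Release Meeting: ends 11:00 at or before Planning Briefing starts 20:00 → clear.
Sprint Briefing: ends 14:00 at or before Planning Briefing starts 20:00 → clear.
Architecture Huddle: ends 14:30 at or before Planning Briefing starts 20:00 → clear.
Research Huddle: ends 17:30 at or before Planning Briefing starts 20:00 → clear.
Budget Review: ends 19:30 at or before Planning Briefing starts 20:00 → clear.
Sprint Readout: starts 19:30 before Planning Briefing ends 20:30, and ends 21:00 after Planning Briefing starts 20:00 → overlap.
Planning Briefing overlaps Sprint Readout.

Yes — it overlaps Sprint Readout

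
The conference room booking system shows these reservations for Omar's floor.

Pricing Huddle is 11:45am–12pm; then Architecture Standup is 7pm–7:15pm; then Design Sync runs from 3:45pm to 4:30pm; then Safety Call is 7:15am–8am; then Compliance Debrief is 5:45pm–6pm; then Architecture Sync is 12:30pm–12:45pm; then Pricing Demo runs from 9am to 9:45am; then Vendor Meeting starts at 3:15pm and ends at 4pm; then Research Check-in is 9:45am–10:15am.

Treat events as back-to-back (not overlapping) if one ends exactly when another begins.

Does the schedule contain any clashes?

Sorted by start: Safety Call, Pricing Demo, Research Check-in, Pricing Huddle, Architecture Sync, Vendor Meeting, Design Sync, Compliance Debrief, Architecture Standup.
Pricing Demo starts after Safety Call ends, so Safety Call has no further overlaps.
Research Check-in starts exactly when Pricing Demo ends (back-to-back, no overlap), so Pricing Demo has no further overlaps.
Pricing Huddle starts after Research Check-in ends, so Research Check-in has no further overlaps.
Architecture Sync starts after Pricing Huddle ends, so Pricing Huddle has no further overlaps.
Vendor Meeting starts after Architecture Sync ends, so Architecture Sync has no further overlaps.
Design Sync starts before Vendor Meeting ends → Vendor Meeting and Design Sync overlap.
That's a conflict, so the schedule is not conflict-free.

Yes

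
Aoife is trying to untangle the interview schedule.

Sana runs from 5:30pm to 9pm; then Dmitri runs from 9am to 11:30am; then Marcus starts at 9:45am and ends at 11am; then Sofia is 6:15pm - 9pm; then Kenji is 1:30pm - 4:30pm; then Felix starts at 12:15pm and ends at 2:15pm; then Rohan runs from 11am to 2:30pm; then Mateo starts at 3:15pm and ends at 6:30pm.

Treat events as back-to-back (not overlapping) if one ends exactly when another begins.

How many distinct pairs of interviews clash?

9

Sorted by start: Dmitri, Marcus, Rohan, Felix, Kenji, Mateo, Sana, Sofia.
Marcus starts before Dmitri ends → Dmitri and Marcus overlap.
Rohan starts before Dmitri ends → Dmitri and Rohan overlap.
Felix starts after Dmitri ends, so nothing later overlaps Dmitri either.
Rohan starts exactly when Marcus ends (back-to-back, no overlap), so nothing later overlaps Marcus either.
Felix starts before Rohan ends → Rohan and Felix overlap.
Kenji starts before Rohan ends → Rohan and Kenji overlap.
Mateo starts after Rohan ends, so nothing later overlaps Rohan either.
Kenji starts before Felix ends → Felix and Kenji overlap.
Mateo starts after Felix ends, so nothing later overlaps Felix either.
Mateo starts before Kenji ends → Kenji and Mateo overlap.
Sana starts after Kenji ends, so nothing later overlaps Kenji either.
Sana starts before Mateo ends → Mateo and Sana overlap.
Sofia starts before Mateo ends → Mateo and Sofia overlap.
Sofia starts before Sana ends → Sana and Sofia overlap.
Overlapping pairs: Dmitri & Marcus, Dmitri & Rohan, Felix & Kenji, Felix & Rohan, Kenji & Mateo, Kenji & Rohan, Mateo & Sana, Mateo & Sofia, Sana & Sofia — 9 in total.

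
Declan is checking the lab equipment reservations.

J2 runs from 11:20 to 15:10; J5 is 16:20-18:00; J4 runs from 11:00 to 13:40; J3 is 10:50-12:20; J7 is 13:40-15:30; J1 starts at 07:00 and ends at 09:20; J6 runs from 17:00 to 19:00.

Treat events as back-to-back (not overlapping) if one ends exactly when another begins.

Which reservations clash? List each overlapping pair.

J2 & J3, J2 & J4, J2 & J7, J3 & J4, J5 & J6

Sorted by start: J1, J3, J4, J2, J7, J5, J6.
J3 starts after J1 ends, so J1 has no further overlaps.
J4 starts before J3 ends → J3 and J4 overlap.
J2 starts before J3 ends → J3 and J2 overlap.
J7 starts after J3 ends, so J3 has no further overlaps.
J2 starts before J4 ends → J4 and J2 overlap.
J7 starts exactly when J4 ends (back-to-back, no overlap), so J4 has no further overlaps.
J7 starts before J2 ends → J2 and J7 overlap.
J5 starts after J2 ends, so J2 has no further overlaps.
J5 starts after J7 ends, so J7 has no further overlaps.
J6 starts before J5 ends → J5 and J6 overlap.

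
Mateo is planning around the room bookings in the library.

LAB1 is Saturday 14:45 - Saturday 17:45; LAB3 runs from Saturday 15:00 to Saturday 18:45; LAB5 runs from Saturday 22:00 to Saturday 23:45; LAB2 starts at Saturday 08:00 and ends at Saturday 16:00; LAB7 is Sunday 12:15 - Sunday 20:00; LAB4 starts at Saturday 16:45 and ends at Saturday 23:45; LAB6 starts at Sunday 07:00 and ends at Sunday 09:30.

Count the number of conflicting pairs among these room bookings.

Two intervals overlap when each starts before the other ends.
Sorted by start: LAB2, LAB1, LAB3, LAB4, LAB5, LAB6, LAB7.
LAB1 starts before LAB2 ends → LAB2 and LAB1 overlap.
LAB3 starts before LAB2 ends → LAB2 and LAB3 overlap.
LAB4 starts after LAB2 ends, so LAB2 has no further overlaps.
LAB3 starts before LAB1 ends → LAB1 and LAB3 overlap.
LAB4 starts before LAB1 ends → LAB1 and LAB4 overlap.
LAB5 starts after LAB1 ends, so LAB1 has no further overlaps.
LAB4 starts before LAB3 ends → LAB3 and LAB4 overlap.
LAB5 starts after LAB3 ends, so LAB3 has no further overlaps.
LAB5 starts before LAB4 ends → LAB4 and LAB5 overlap.
LAB6 starts after LAB4 ends, so LAB4 has no further overlaps.
LAB6 starts after LAB5 ends, so LAB5 has no further overlaps.
LAB7 starts after LAB6 ends.
Overlapping pairs: LAB1 & LAB2, LAB1 & LAB3, LAB1 & LAB4, LAB2 & LAB3, LAB3 & LAB4, LAB4 & LAB5 — 6 in total.

6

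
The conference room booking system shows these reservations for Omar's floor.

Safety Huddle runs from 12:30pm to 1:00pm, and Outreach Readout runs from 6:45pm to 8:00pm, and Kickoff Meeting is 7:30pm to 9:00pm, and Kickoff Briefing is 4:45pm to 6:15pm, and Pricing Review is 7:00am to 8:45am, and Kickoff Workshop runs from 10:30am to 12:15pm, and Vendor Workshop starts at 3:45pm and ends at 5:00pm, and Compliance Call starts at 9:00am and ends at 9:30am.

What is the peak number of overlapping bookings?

Sort all start/end points and keep a running count:
7:00am start Pricing Review → 1
8:45am end Pricing Review → 0
9:00am start Compliance Call → 1
9:30am end Compliance Call → 0
10:30am start Kickoff Workshop → 1
12:15pm end Kickoff Workshop → 0
12:30pm start Safety Huddle → 1
1:00pm end Safety Huddle → 0
3:45pm start Vendor Workshop → 1
4:45pm start Kickoff Briefing → 2
5:00pm end Vendor Workshop → 1
6:15pm end Kickoff Briefing → 0
6:45pm start Outreach Readout → 1
7:30pm start Kickoff Meeting → 2
8:00pm end Outreach Readout → 1
9:00pm end Kickoff Meeting → 0
Peak is 2, at 4:45pm (Kickoff Briefing, Vendor Workshop).

2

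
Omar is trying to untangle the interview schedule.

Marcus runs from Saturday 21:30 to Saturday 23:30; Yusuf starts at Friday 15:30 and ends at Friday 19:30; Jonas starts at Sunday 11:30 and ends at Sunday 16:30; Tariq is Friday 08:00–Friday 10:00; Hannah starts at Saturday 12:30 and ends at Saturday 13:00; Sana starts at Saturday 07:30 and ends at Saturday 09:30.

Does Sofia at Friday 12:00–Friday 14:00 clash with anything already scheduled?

Tariq: ends Friday 10:00 at or before Sofia starts Friday 12:00 → clear.
Yusuf: starts Friday 15:30 at or after Sofia ends Friday 14:00 → clear.
Sana: starts Saturday 07:30 at or after Sofia ends Friday 14:00 → clear.
Hannah: starts Saturday 12:30 at or after Sofia ends Friday 14:00 → clear.
Marcus: starts Saturday 21:30 at or after Sofia ends Friday 14:00 → clear.
Jonas: starts Sunday 11:30 at or after Sofia ends Friday 14:00 → clear.

No — it doesn't clash with anything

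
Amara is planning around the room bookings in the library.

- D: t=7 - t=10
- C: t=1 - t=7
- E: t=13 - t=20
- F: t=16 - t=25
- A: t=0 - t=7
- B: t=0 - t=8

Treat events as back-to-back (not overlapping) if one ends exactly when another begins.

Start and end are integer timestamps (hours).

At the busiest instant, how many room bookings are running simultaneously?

Sweep the timeline, counting +1 at each start and −1 at each end (ends before starts at a tie):
t=0 start A → 1
t=0 start B → 2
t=1 start C → 3
t=7 end A → 2
t=7 end C → 1
t=7 start D → 2
t=8 end B → 1
t=10 end D → 0
t=13 start E → 1
t=16 start F → 2
t=20 end E → 1
t=25 end F → 0
Peak is 3, at t=1 (A, B, C).

3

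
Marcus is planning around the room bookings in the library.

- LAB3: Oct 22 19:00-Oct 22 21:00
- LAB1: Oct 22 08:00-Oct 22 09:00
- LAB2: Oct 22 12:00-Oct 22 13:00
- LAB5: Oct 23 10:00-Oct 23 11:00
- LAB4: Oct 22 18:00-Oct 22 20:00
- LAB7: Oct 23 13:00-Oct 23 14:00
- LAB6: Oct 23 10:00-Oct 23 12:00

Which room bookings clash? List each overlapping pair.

Sorted by start: LAB1, LAB2, LAB4, LAB3, LAB5, LAB6, LAB7.
LAB2 starts after LAB1 ends; LAB1 is clear from here.
LAB4 starts after LAB2 ends; LAB2 is clear from here.
LAB3 starts before LAB4 ends → LAB4 and LAB3 overlap.
LAB5 starts after LAB4 ends; LAB4 is clear from here.
LAB5 starts after LAB3 ends; LAB3 is clear from here.
LAB6 starts before LAB5 ends → LAB5 and LAB6 overlap.
LAB7 starts after LAB5 ends.
LAB7 starts after LAB6 ends.

LAB3 & LAB4, LAB5 & LAB6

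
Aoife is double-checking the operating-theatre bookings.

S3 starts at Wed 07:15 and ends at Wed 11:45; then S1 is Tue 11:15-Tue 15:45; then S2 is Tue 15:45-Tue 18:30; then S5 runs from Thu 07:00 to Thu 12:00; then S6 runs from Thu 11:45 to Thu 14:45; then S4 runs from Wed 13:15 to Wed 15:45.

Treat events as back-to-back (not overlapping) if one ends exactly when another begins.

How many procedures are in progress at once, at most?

Walk through starts and ends in time order (an end at T is processed before a start at T):
Tue 11:15 start S1 → 1
Tue 15:45 end S1 → 0
Tue 15:45 start S2 → 1
Tue 18:30 end S2 → 0
Wed 07:15 start S3 → 1
Wed 11:45 end S3 → 0
Wed 13:15 start S4 → 1
Wed 15:45 end S4 → 0
Thu 07:00 start S5 → 1
Thu 11:45 start S6 → 2
Thu 12:00 end S5 → 1
Thu 14:45 end S6 → 0
Peak is 2, at Thu 11:45 (S5, S6).

2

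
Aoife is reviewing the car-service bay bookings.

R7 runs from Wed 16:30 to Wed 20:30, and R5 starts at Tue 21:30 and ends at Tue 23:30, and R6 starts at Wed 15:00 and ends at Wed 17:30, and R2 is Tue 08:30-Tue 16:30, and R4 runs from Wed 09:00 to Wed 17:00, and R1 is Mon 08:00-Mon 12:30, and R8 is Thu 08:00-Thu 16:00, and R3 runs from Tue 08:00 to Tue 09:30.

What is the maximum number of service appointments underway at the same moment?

3

Sweep the timeline, counting +1 at each start and −1 at each end (ends before starts at a tie):
Mon 08:00 start R1 → 1
Mon 12:30 end R1 → 0
Tue 08:00 start R3 → 1
Tue 08:30 start R2 → 2
Tue 09:30 end R3 → 1
Tue 16:30 end R2 → 0
Tue 21:30 start R5 → 1
Tue 23:30 end R5 → 0
Wed 09:00 start R4 → 1
Wed 15:00 start R6 → 2
Wed 16:30 start R7 → 3
Wed 17:00 end R4 → 2
Wed 17:30 end R6 → 1
Wed 20:30 end R7 → 0
Thu 08:00 start R8 → 1
Thu 16:00 end R8 → 0
Peak is 3, at Wed 16:30 (R4, R6, R7).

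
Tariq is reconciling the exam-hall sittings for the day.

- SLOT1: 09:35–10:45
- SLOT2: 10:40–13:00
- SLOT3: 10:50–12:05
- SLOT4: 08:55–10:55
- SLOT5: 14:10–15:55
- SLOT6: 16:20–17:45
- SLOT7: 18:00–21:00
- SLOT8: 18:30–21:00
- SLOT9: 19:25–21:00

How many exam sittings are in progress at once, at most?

Walk through starts and ends in time order (an end at T is processed before a start at T):
08:55 start SLOT4 → 1
09:35 start SLOT1 → 2
10:40 start SLOT2 → 3
10:45 end SLOT1 → 2
10:50 start SLOT3 → 3
10:55 end SLOT4 → 2
12:05 end SLOT3 → 1
13:00 end SLOT2 → 0
14:10 start SLOT5 → 1
15:55 end SLOT5 → 0
16:20 start SLOT6 → 1
17:45 end SLOT6 → 0
18:00 start SLOT7 → 1
18:30 start SLOT8 → 2
19:25 start SLOT9 → 3
21:00 end SLOT7 → 2
21:00 end SLOT8 → 1
21:00 end SLOT9 → 0
Peak is 3, at 10:40 (SLOT1, SLOT2, SLOT4).

3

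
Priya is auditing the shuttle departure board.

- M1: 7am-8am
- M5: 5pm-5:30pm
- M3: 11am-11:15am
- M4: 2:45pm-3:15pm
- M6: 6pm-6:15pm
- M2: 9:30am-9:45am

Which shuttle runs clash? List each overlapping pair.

no conflicts

Sorted by start: M1, M2, M3, M4, M5, M6.
M2 starts after M1 ends; M1 is clear from here.
M3 starts after M2 ends; M2 is clear from here.
M4 starts after M3 ends; M3 is clear from here.
M5 starts after M4 ends; M4 is clear from here.
M6 starts after M5 ends.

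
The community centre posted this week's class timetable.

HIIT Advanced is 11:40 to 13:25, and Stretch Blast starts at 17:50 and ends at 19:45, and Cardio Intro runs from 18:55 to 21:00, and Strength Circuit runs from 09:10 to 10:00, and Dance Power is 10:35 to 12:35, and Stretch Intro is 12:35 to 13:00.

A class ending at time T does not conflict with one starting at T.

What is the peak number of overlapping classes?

2

Sort all start/end points and keep a running count:
09:10 start Strength Circuit → 1
10:00 end Strength Circuit → 0
10:35 start Dance Power → 1
11:40 start HIIT Advanced → 2
12:35 end Dance Power → 1
12:35 start Stretch Intro → 2
13:00 end Stretch Intro → 1
13:25 end HIIT Advanced → 0
17:50 start Stretch Blast → 1
18:55 start Cardio Intro → 2
19:45 end Stretch Blast → 1
21:00 end Cardio Intro → 0
Peak is 2, at 11:40 (Dance Power, HIIT Advanced).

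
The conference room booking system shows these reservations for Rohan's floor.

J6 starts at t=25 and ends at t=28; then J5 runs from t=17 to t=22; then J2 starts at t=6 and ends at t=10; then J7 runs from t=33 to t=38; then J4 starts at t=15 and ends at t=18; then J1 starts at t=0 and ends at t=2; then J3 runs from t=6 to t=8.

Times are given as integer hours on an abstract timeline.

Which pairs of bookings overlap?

J2 & J3, J4 & J5

Sorted by start: J1, J2, J3, J4, J5, J6, J7.
J2 starts after J1 ends, so J1 has no further overlaps.
J3 starts before J2 ends → J2 and J3 overlap.
J4 starts after J2 ends, so J2 has no further overlaps.
J4 starts after J3 ends, so J3 has no further overlaps.
J5 starts before J4 ends → J4 and J5 overlap.
J6 starts after J4 ends, so J4 has no further overlaps.
J6 starts after J5 ends, so J5 has no further overlaps.
J7 starts after J6 ends.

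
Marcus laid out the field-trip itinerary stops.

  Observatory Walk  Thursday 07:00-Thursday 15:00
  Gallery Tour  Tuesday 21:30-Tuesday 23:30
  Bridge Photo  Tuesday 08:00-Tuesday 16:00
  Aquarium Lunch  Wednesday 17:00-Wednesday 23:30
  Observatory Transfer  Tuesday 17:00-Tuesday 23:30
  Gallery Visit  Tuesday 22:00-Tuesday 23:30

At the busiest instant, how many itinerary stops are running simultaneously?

Walk through starts and ends in time order (an end at T is processed before a start at T):
Tuesday 08:00 start Bridge Photo → 1
Tuesday 16:00 end Bridge Photo → 0
Tuesday 17:00 start Observatory Transfer → 1
Tuesday 21:30 start Gallery Tour → 2
Tuesday 22:00 start Gallery Visit → 3
Tuesday 23:30 end Gallery Tour → 2
Tuesday 23:30 end Gallery Visit → 1
Tuesday 23:30 end Observatory Transfer → 0
Wednesday 17:00 start Aquarium Lunch → 1
Wednesday 23:30 end Aquarium Lunch → 0
Thursday 07:00 start Observatory Walk → 1
Thursday 15:00 end Observatory Walk → 0
Peak is 3, at Tuesday 22:00 (Gallery Tour, Gallery Visit, Observatory Transfer).

3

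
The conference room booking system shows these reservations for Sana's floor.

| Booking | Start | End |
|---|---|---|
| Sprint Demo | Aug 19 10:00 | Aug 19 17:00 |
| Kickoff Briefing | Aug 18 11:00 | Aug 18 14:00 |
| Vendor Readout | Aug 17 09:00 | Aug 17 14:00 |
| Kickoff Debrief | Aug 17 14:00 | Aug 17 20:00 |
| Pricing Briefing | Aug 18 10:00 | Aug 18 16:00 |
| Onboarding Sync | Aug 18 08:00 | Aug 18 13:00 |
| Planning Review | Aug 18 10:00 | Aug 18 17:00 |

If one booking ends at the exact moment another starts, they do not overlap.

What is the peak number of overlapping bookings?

Sort all start/end points and keep a running count:
Aug 17 09:00 start Vendor Readout → 1
Aug 17 14:00 end Vendor Readout → 0
Aug 17 14:00 start Kickoff Debrief → 1
Aug 17 20:00 end Kickoff Debrief → 0
Aug 18 08:00 start Onboarding Sync → 1
Aug 18 10:00 start Planning Review → 2
Aug 18 10:00 start Pricing Briefing → 3
Aug 18 11:00 start Kickoff Briefing → 4
Aug 18 13:00 end Onboarding Sync → 3
Aug 18 14:00 end Kickoff Briefing → 2
Aug 18 16:00 end Pricing Briefing → 1
Aug 18 17:00 end Planning Review → 0
Aug 19 10:00 start Sprint Demo → 1
Aug 19 17:00 end Sprint Demo → 0
Peak is 4, at Aug 18 11:00 (Kickoff Briefing, Onboarding Sync, Planning Review, Pricing Briefing).

4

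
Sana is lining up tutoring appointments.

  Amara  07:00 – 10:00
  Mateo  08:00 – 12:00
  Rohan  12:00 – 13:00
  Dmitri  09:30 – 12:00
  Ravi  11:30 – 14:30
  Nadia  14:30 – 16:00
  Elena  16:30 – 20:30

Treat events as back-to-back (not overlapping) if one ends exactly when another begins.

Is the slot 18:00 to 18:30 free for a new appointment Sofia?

Amara: ends 10:00 at or before Sofia starts 18:00 → clear.
Mateo: ends 12:00 at or before Sofia starts 18:00 → clear.
Dmitri: ends 12:00 at or before Sofia starts 18:00 → clear.
Ravi: ends 14:30 at or before Sofia starts 18:00 → clear.
Rohan: ends 13:00 at or before Sofia starts 18:00 → clear.
Nadia: ends 16:00 at or before Sofia starts 18:00 → clear.
Elena: starts 16:30 before Sofia ends 18:30, and ends 20:30 after Sofia starts 18:00 → overlap.
Sofia overlaps Elena.

No — it overlaps Elena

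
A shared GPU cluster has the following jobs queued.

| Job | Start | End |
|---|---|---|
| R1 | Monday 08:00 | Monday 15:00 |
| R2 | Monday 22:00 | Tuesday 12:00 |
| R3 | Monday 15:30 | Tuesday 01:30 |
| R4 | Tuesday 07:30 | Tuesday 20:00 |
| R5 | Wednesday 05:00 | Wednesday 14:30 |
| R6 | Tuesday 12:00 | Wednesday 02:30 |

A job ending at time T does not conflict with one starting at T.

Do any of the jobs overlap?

Sorted by start: R1, R3, R2, R4, R6, R5.
R3 starts after R1 ends — done with R1.
R2 starts before R3 ends → R3 and R2 overlap.
That's a conflict, so the schedule is not conflict-free.

Yes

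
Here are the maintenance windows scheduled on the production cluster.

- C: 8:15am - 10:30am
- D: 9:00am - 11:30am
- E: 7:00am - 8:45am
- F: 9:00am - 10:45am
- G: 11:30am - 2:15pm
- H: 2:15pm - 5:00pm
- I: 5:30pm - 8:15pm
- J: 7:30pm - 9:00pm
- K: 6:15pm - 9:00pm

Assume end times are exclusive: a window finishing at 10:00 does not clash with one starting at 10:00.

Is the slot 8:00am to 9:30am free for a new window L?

E: starts 7:00am before L ends 9:30am, and ends 8:45am after L starts 8:00am → overlap.
C: starts 8:15am before L ends 9:30am, and ends 10:30am after L starts 8:00am → overlap.
D: starts 9:00am before L ends 9:30am, and ends 11:30am after L starts 8:00am → overlap.
F: starts 9:00am before L ends 9:30am, and ends 10:45am after L starts 8:00am → overlap.
G: starts 11:30am at or after L ends 9:30am → clear.
H: starts 2:15pm at or after L ends 9:30am → clear.
I: starts 5:30pm at or after L ends 9:30am → clear.
K: starts 6:15pm at or after L ends 9:30am → clear.
J: starts 7:30pm at or after L ends 9:30am → clear.
L overlaps C, D, E, F.

No — it overlaps C, D, E, F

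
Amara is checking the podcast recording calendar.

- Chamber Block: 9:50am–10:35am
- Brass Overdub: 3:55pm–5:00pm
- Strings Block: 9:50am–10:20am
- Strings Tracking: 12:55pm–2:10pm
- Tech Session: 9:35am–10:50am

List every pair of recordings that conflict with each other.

Two intervals overlap when each starts before the other ends.
Sorted by start: Tech Session, Chamber Block, Strings Block, Strings Tracking, Brass Overdub.
Chamber Block starts before Tech Session ends → Tech Session and Chamber Block overlap.
Strings Block starts before Tech Session ends → Tech Session and Strings Block overlap.
Strings Tracking starts after Tech Session ends, so Tech Session has no further overlaps.
Strings Block starts before Chamber Block ends → Chamber Block and Strings Block overlap.
Strings Tracking starts after Chamber Block ends, so Chamber Block has no further overlaps.
Strings Tracking starts after Strings Block ends, so Strings Block has no further overlaps.
Brass Overdub starts after Strings Tracking ends.

Chamber Block & Strings Block, Chamber Block & Tech Session, Strings Block & Tech Session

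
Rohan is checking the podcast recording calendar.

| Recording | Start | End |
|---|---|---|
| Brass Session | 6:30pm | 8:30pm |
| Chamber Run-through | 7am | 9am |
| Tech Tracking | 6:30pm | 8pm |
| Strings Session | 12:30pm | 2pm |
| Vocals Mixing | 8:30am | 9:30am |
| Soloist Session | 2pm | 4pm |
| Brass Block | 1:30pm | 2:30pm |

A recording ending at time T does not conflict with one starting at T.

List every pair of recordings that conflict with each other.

Brass Block & Soloist Session, Brass Block & Strings Session, Brass Session & Tech Tracking, Chamber Run-through & Vocals Mixing

Two intervals overlap when each starts before the other ends.
Sorted by start: Chamber Run-through, Vocals Mixing, Strings Session, Brass Block, Soloist Session, Tech Tracking, Brass Session.
Vocals Mixing starts before Chamber Run-through ends → Chamber Run-through and Vocals Mixing overlap.
Strings Session starts after Chamber Run-through ends; Chamber Run-through is clear from here.
Strings Session starts after Vocals Mixing ends; Vocals Mixing is clear from here.
Brass Block starts before Strings Session ends → Strings Session and Brass Block overlap.
Soloist Session starts exactly when Strings Session ends (back-to-back, no overlap); Strings Session is clear from here.
Soloist Session starts before Brass Block ends → Brass Block and Soloist Session overlap.
Tech Tracking starts after Brass Block ends; Brass Block is clear from here.
Tech Tracking starts after Soloist Session ends; Soloist Session is clear from here.
Brass Session starts before Tech Tracking ends → Tech Tracking and Brass Session overlap.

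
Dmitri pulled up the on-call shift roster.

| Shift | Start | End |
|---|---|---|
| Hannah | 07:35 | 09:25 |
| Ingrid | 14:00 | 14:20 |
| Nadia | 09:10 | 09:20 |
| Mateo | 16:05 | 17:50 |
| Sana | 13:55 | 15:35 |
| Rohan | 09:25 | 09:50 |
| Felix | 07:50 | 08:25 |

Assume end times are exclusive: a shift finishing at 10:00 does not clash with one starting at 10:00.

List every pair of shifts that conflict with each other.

Felix & Hannah, Hannah & Nadia, Ingrid & Sana

Two intervals overlap when each starts before the other ends.
Sorted by start: Hannah, Felix, Nadia, Rohan, Sana, Ingrid, Mateo.
Felix starts before Hannah ends → Hannah and Felix overlap.
Nadia starts before Hannah ends → Hannah and Nadia overlap.
Rohan starts exactly when Hannah ends (back-to-back, no overlap) — done with Hannah.
Nadia starts after Felix ends — done with Felix.
Rohan starts after Nadia ends — done with Nadia.
Sana starts after Rohan ends — done with Rohan.
Ingrid starts before Sana ends → Sana and Ingrid overlap.
Mateo starts after Sana ends.
Mateo starts after Ingrid ends.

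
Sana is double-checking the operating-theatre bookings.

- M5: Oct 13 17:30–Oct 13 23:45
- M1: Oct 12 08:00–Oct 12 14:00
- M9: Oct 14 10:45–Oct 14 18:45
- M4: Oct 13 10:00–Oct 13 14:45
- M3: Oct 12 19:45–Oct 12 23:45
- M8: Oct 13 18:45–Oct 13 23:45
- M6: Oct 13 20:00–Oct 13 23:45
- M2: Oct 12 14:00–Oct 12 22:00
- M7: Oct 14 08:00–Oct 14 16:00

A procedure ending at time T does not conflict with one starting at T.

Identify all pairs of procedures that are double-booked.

M2 & M3, M5 & M6, M5 & M8, M6 & M8, M7 & M9

Sorted by start: M1, M2, M3, M4, M5, M8, M6, M7, M9.
M2 starts exactly when M1 ends (back-to-back, no overlap); M1 is clear from here.
M3 starts before M2 ends → M2 and M3 overlap.
M4 starts after M2 ends; M2 is clear from here.
M4 starts after M3 ends; M3 is clear from here.
M5 starts after M4 ends; M4 is clear from here.
M8 starts before M5 ends → M5 and M8 overlap.
M6 starts before M5 ends → M5 and M6 overlap.
M7 starts after M5 ends; M5 is clear from here.
M6 starts before M8 ends → M8 and M6 overlap.
M7 starts after M8 ends; M8 is clear from here.
M7 starts after M6 ends; M6 is clear from here.
M9 starts before M7 ends → M7 and M9 overlap.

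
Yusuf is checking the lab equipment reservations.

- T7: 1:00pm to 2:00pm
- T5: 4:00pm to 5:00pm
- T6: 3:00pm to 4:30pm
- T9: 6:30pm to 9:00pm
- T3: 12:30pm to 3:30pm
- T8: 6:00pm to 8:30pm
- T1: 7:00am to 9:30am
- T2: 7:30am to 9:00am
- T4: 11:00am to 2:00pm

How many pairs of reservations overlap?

7

Sorted by start: T1, T2, T4, T3, T7, T6, T5, T8, T9.
T2 starts before T1 ends → T1 and T2 overlap.
T4 starts after T1 ends; T1 is clear from here.
T4 starts after T2 ends; T2 is clear from here.
T3 starts before T4 ends → T4 and T3 overlap.
T7 starts before T4 ends → T4 and T7 overlap.
T6 starts after T4 ends; T4 is clear from here.
T7 starts before T3 ends → T3 and T7 overlap.
T6 starts before T3 ends → T3 and T6 overlap.
T5 starts after T3 ends; T3 is clear from here.
T6 starts after T7 ends; T7 is clear from here.
T5 starts before T6 ends → T6 and T5 overlap.
T8 starts after T6 ends; T6 is clear from here.
T8 starts after T5 ends; T5 is clear from here.
T9 starts before T8 ends → T8 and T9 overlap.
Overlapping pairs: T1 & T2, T3 & T4, T3 & T6, T3 & T7, T4 & T7, T5 & T6, T8 & T9 — 7 in total.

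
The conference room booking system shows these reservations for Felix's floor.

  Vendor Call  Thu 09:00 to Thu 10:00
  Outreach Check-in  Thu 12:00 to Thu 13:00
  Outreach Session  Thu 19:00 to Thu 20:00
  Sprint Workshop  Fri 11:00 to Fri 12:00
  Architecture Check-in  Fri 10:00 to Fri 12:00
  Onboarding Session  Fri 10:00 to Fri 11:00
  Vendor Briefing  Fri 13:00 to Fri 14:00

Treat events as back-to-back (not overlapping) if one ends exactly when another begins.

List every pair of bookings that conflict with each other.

Sorted by start: Vendor Call, Outreach Check-in, Outreach Session, Architecture Check-in, Onboarding Session, Sprint Workshop, Vendor Briefing.
Outreach Check-in starts after Vendor Call ends — done with Vendor Call.
Outreach Session starts after Outreach Check-in ends — done with Outreach Check-in.
Architecture Check-in starts after Outreach Session ends — done with Outreach Session.
Onboarding Session starts before Architecture Check-in ends → Architecture Check-in and Onboarding Session overlap.
Sprint Workshop starts before Architecture Check-in ends → Architecture Check-in and Sprint Workshop overlap.
Vendor Briefing starts after Architecture Check-in ends.
Sprint Workshop starts exactly when Onboarding Session ends (back-to-back, no overlap) — done with Onboarding Session.
Vendor Briefing starts after Sprint Workshop ends.

Architecture Check-in & Onboarding Session, Architecture Check-in & Sprint Workshop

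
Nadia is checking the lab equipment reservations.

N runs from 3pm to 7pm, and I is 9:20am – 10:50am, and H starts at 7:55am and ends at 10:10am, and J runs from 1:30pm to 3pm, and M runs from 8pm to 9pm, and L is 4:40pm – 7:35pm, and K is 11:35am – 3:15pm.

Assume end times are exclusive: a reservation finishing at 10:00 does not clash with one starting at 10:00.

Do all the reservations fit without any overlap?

No

Check each pair: they overlap iff neither finishes before the other starts.
Sorted by start: H, I, K, J, N, L, M.
I starts before H ends → H and I overlap.
That's a conflict, so the schedule is not conflict-free.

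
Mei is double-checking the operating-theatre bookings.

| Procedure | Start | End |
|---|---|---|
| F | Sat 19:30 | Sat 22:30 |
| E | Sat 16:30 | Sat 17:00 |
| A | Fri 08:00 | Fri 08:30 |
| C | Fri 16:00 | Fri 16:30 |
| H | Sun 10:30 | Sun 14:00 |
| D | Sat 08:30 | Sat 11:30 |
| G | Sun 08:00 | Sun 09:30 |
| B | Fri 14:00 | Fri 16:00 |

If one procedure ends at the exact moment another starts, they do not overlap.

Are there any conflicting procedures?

No

Sorted by start: A, B, C, D, E, F, G, H.
B starts after A ends, so nothing later overlaps A either.
C starts exactly when B ends (back-to-back, no overlap), so nothing later overlaps B either.
D starts after C ends, so nothing later overlaps C either.
E starts after D ends, so nothing later overlaps D either.
F starts after E ends, so nothing later overlaps E either.
G starts after F ends, so nothing later overlaps F either.
H starts after G ends.
Every pair is clear; the schedule has no overlaps.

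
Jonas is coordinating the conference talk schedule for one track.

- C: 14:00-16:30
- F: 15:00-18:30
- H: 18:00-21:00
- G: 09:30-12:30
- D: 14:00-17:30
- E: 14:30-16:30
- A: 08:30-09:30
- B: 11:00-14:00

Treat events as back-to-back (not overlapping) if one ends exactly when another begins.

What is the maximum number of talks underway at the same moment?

Sweep the timeline, counting +1 at each start and −1 at each end (ends before starts at a tie):
08:30 start A → 1
09:30 end A → 0
09:30 start G → 1
11:00 start B → 2
12:30 end G → 1
14:00 end B → 0
14:00 start C → 1
14:00 start D → 2
14:30 start E → 3
15:00 start F → 4
16:30 end C → 3
16:30 end E → 2
17:30 end D → 1
18:00 start H → 2
18:30 end F → 1
21:00 end H → 0
Peak is 4, at 15:00 (C, D, E, F).

4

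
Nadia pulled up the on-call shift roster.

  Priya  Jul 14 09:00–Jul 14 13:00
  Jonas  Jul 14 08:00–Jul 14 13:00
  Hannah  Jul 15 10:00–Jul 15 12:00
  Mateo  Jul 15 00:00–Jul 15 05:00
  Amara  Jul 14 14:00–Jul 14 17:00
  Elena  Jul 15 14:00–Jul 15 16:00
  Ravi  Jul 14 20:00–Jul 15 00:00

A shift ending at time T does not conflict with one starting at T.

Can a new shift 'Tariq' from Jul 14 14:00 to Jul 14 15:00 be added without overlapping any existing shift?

No — it overlaps Amara

Jonas: ends Jul 14 13:00 at or before Tariq starts Jul 14 14:00 → clear.
Priya: ends Jul 14 13:00 at or before Tariq starts Jul 14 14:00 → clear.
Amara: starts Jul 14 14:00 before Tariq ends Jul 14 15:00, and ends Jul 14 17:00 after Tariq starts Jul 14 14:00 → overlap.
Ravi: starts Jul 14 20:00 at or after Tariq ends Jul 14 15:00 → clear.
Mateo: starts Jul 15 00:00 at or after Tariq ends Jul 14 15:00 → clear.
Hannah: starts Jul 15 10:00 at or after Tariq ends Jul 14 15:00 → clear.
Elena: starts Jul 15 14:00 at or after Tariq ends Jul 14 15:00 → clear.
Tariq overlaps Amara.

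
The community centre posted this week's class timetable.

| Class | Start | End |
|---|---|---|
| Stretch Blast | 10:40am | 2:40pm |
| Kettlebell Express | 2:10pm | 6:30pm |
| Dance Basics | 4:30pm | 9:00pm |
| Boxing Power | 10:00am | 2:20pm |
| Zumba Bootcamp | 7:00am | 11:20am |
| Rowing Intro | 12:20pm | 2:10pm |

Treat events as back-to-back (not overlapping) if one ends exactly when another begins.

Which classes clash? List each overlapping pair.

Sorted by start: Zumba Bootcamp, Boxing Power, Stretch Blast, Rowing Intro, Kettlebell Express, Dance Basics.
Boxing Power starts before Zumba Bootcamp ends → Zumba Bootcamp and Boxing Power overlap.
Stretch Blast starts before Zumba Bootcamp ends → Zumba Bootcamp and Stretch Blast overlap.
Rowing Intro starts after Zumba Bootcamp ends; Zumba Bootcamp is clear from here.
Stretch Blast starts before Boxing Power ends → Boxing Power and Stretch Blast overlap.
Rowing Intro starts before Boxing Power ends → Boxing Power and Rowing Intro overlap.
Kettlebell Express starts before Boxing Power ends → Boxing Power and Kettlebell Express overlap.
Dance Basics starts after Boxing Power ends.
Rowing Intro starts before Stretch Blast ends → Stretch Blast and Rowing Intro overlap.
Kettlebell Express starts before Stretch Blast ends → Stretch Blast and Kettlebell Express overlap.
Dance Basics starts after Stretch Blast ends.
Kettlebell Express starts exactly when Rowing Intro ends (back-to-back, no overlap); Rowing Intro is clear from here.
Dance Basics starts before Kettlebell Express ends → Kettlebell Express and Dance Basics overlap.

Boxing Power & Kettlebell Express, Boxing Power & Rowing Intro, Boxing Power & Stretch Blast, Boxing Power & Zumba Bootcamp, Dance Basics & Kettlebell Express, Kettlebell Express & Stretch Blast, Rowing Intro & Stretch Blast, Stretch Blast & Zumba Bootcamp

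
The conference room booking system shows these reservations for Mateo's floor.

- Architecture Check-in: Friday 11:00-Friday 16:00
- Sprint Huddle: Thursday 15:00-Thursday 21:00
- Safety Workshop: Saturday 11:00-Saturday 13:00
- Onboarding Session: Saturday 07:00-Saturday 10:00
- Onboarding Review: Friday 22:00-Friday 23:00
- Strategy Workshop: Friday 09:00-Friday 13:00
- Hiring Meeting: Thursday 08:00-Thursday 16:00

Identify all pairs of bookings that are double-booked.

Architecture Check-in & Strategy Workshop, Hiring Meeting & Sprint Huddle

Sorted by start: Hiring Meeting, Sprint Huddle, Strategy Workshop, Architecture Check-in, Onboarding Review, Onboarding Session, Safety Workshop.
Sprint Huddle starts before Hiring Meeting ends → Hiring Meeting and Sprint Huddle overlap.
Strategy Workshop starts after Hiring Meeting ends, so nothing later overlaps Hiring Meeting either.
Strategy Workshop starts after Sprint Huddle ends, so nothing later overlaps Sprint Huddle either.
Architecture Check-in starts before Strategy Workshop ends → Strategy Workshop and Architecture Check-in overlap.
Onboarding Review starts after Strategy Workshop ends, so nothing later overlaps Strategy Workshop either.
Onboarding Review starts after Architecture Check-in ends, so nothing later overlaps Architecture Check-in either.
Onboarding Session starts after Onboarding Review ends, so nothing later overlaps Onboarding Review either.
Safety Workshop starts after Onboarding Session ends.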